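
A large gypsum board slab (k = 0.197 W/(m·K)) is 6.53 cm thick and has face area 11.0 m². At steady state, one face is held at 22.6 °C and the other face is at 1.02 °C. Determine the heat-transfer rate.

Q = kA·ΔT/L = 0.197 × 11.0 × |22.6 °C − 1.02 °C| / 0.0653 = 716 W

Q = 716 W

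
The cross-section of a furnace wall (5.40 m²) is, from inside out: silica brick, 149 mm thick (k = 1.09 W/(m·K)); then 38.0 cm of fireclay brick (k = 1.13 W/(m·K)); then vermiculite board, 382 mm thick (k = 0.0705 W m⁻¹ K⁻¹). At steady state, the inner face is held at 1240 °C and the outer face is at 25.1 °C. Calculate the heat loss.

Q = 1110 W

Treat each layer as a resistance in series:
  R_silica brick = L/(kA) = 0.149/(1.09·5.40) = 0.02531 K/W
  R_fireclay brick = L/(kA) = 0.380/(1.13·5.40) = 0.06227 K/W
  R_vermiculite board = L/(kA) = 0.382/(0.0705·5.40) = 1.003 K/W
ΣR = 0.02531 + 0.06227 + 1.003 = 1.091 K/W
Q = ΔT/ΣR = (1240 °C − 25.1 °C)/1.091 = 1110 W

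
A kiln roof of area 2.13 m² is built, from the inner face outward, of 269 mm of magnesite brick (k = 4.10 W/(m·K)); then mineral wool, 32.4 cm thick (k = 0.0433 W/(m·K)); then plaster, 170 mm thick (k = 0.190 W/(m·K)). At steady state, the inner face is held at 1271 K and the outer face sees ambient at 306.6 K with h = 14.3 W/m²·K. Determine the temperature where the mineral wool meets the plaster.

T = 416 K

Resistance network (inner→outer):
  R_magnesite brick = L/(kA) = 0.269/(4.10·2.13) = 0.03080 K/W
  R_mineral wool = L/(kA) = 0.324/(0.0433·2.13) = 3.513 K/W
  R_plaster = L/(kA) = 0.170/(0.190·2.13) = 0.4201 K/W
  R_conv,out = 1/(hA) = 1/(14.3·2.13) = 0.03283 K/W
ΣR = 0.03080 + 3.513 + 0.4201 + 0.03283 = 3.997 K/W
Q = ΔT/ΣR = (1271 K − 306.6 K)/3.997 = 241.3 W
From the inner boundary to the mineral wool/plaster interface, ΣR_partial = 3.544 K/W.
T_interface = T_in − Q·ΣR_partial = 1271 K − (241.3)(3.544) = 416 K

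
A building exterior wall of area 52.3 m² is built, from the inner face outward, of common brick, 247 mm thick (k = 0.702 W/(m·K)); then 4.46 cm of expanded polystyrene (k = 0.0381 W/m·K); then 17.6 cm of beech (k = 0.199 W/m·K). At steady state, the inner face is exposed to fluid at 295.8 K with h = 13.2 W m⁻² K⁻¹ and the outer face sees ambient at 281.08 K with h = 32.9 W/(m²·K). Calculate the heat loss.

Q = 306 W

Series thermal resistances, inner to outer:
  R_conv,in = 1/(hA) = 1/(13.2·52.3) = 0.001449 K/W
  R_common brick = L/(kA) = 0.247/(0.702·52.3) = 0.006728 K/W
  R_expanded polystyrene = L/(kA) = 0.0446/(0.0381·52.3) = 0.02238 K/W
  R_beech = L/(kA) = 0.176/(0.199·52.3) = 0.01691 K/W
  R_conv,out = 1/(hA) = 1/(32.9·52.3) = 5.812×10^-4 K/W
ΣR = 0.001449 + 0.006728 + 0.02238 + 0.01691 + 5.812×10^-4 = 0.04805 K/W
Q = ΔT/ΣR = (295.8 K − 281.08 K)/0.04805 = 306 W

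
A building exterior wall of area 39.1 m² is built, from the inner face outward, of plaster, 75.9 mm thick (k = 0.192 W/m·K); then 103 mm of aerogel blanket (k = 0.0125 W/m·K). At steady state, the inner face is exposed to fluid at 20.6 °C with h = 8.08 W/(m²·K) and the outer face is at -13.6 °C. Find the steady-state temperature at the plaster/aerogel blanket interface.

Treat each layer as a resistance in series:
  R_conv,in = 1/(hA) = 1/(8.08·39.1) = 0.003165 K/W
  R_plaster = L/(kA) = 0.0759/(0.192·39.1) = 0.01011 K/W
  R_aerogel blanket = L/(kA) = 0.103/(0.0125·39.1) = 0.2107 K/W
ΣR = 0.003165 + 0.01011 + 0.2107 = 0.2240 K/W
Q = ΔT/ΣR = (20.6 °C − -13.6 °C)/0.2240 = 152.7 W
From the inner boundary to the plaster/aerogel blanket interface, ΣR_partial = 0.01327 K/W.
T_interface = T_in − Q·ΣR_partial = 20.6 °C − (152.7)(0.01327) = 18.6 °C

T = 18.6 °C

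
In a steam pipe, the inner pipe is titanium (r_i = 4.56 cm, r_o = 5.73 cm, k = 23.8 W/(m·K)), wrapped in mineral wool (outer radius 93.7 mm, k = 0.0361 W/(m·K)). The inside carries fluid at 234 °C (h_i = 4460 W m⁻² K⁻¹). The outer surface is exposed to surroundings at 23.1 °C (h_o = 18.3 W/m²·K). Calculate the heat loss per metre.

Q' = 93.2 W/m

Treat each layer as a resistance in series:
  R'_conv,in = 1/(2πr h) = 1/(2π·0.0456·4460) = 7.826×10^-4 m·K/W
  R'_titanium = ln(0.0573/0.0456)/(2πk) = 0.2284/(2π·23.8) = 0.001527 m·K/W
  R'_mineral wool = ln(0.0937/0.0573)/(2πk) = 0.4918/(2π·0.0361) = 2.168 m·K/W
  R'_conv,out = 1/(2πr h) = 1/(2π·0.0937·18.3) = 0.09282 m·K/W
ΣR = 7.826×10^-4 + 0.001527 + 2.168 + 0.09282 = 2.263 m·K/W
Q' = ΔT/ΣR = (234 °C − 23.1 °C)/2.263 = 93.2 W/m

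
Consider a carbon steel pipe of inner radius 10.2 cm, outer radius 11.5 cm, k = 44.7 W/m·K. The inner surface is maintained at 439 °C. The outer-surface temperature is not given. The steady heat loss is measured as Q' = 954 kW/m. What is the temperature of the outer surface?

Sum the resistances:
  R'_carbon steel = ln(0.115/0.102)/(2πk) = 0.1200/(2π·44.7) = 4.271×10^-4 m·K/W
ΣR = 4.271×10^-4 m·K/W
ΔT = Q'·ΣR = 9.54×10^5 × 4.271×10^-4 = 407.5 K
Heat flows outward, so T_out = T_in − ΔT = 439 − 407.5 = 31.5 °C

T_out = 31.5 °C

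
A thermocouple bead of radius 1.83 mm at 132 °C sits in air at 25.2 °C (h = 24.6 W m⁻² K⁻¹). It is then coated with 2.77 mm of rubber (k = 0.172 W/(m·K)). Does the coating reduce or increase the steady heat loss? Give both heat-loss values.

Critical radius for a sphere: r_cr = 2k/h = 0.0140 m = 1.40 cm.
Outer radius after coating: r₂ = 0.00183 + 0.00277 = 0.00460 m.
Since r₁ < r_cr and r₂ ≤ r_cr, the coating moves toward the maximum at r_cr — heat loss rises.
Bare: R = 1/(4πr₁²h) = 965.9 K/W; Q = 106.8/965.9 = 0.111 W.
Coated: R = R_cond + R_conv = 305.1 K/W; Q = 106.8/305.1 = 0.350 W.

increases: 0.111 → 0.350 W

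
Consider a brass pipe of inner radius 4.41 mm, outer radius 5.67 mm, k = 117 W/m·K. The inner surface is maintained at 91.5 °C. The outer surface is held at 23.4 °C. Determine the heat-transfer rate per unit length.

Q' = 199 kW/m

Q' = 2πk·ΔT/ln(r₂/r₁) = 2π × 117 × 68.1 / ln(0.00567/0.00441) = 1.99×10^5 W/m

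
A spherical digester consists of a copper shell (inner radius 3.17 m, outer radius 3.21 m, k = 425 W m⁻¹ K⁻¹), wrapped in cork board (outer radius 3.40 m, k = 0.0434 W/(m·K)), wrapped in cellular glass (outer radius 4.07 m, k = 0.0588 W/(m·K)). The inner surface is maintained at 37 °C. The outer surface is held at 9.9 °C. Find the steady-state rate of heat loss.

Resistance network (inner→outer):
  R_copper = (1/3.17 − 1/3.21)/(4πk) = 0.003931/(4π·425) = 7.360×10^-7 K/W
  R_cork board = (1/3.21 − 1/3.40)/(4πk) = 0.01741/(4π·0.0434) = 0.03192 K/W
  R_cellular glass = (1/3.40 − 1/4.07)/(4πk) = 0.04842/(4π·0.0588) = 0.06553 K/W
ΣR = 7.360×10^-7 + 0.03192 + 0.06553 = 0.09745 K/W
Q = ΔT/ΣR = (37 °C − 9.9 °C)/0.09745 = 278 W

Q = 278 W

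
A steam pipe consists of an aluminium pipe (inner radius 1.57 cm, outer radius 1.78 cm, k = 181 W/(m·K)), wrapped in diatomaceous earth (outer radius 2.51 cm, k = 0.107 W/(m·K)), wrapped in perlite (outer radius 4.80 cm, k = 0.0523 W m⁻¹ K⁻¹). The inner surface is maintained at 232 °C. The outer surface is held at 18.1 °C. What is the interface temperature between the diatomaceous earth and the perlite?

Treat each layer as a resistance in series:
  R'_aluminium = ln(0.0178/0.0157)/(2πk) = 0.1255/(2π·181) = 1.104×10^-4 m·K/W
  R'_diatomaceous earth = ln(0.0251/0.0178)/(2πk) = 0.3437/(2π·0.107) = 0.5112 m·K/W
  R'_perlite = ln(0.0480/0.0251)/(2πk) = 0.6483/(2π·0.0523) = 1.973 m·K/W
ΣR = 1.104×10^-4 + 0.5112 + 1.973 = 2.484 m·K/W
Q' = ΔT/ΣR = (232 °C − 18.1 °C)/2.484 = 86.11 W/m
From the inner boundary to the diatomaceous earth/perlite interface, ΣR_partial = 0.5113 m·K/W.
T_interface = T_in − Q'·ΣR_partial = 232 °C − (86.11)(0.5113) = 188 °C

T = 188 °C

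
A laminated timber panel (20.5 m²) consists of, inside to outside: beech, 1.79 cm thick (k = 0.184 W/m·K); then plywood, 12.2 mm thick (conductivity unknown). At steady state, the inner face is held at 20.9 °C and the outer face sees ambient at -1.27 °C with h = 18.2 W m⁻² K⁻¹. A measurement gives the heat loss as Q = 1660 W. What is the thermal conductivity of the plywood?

ΣR = ΔT/Q = |20.9 − -1.27|/1660 = 0.01336 K/W
Known resistances:
  R_beech = L/(kA) = 0.0179/(0.184·20.5) = 0.004745 K/W
  R_conv,out = 1/(hA) = 1/(18.2·20.5) = 0.002680 K/W
R_plywood = ΣR − ΣR_known = 0.01336 − 0.007425 = 0.005935 K/W
L/(kA) = 0.005935 ⇒ k = 0.0122/(0.005935·20.5) = 0.100 W/m·K

k = 0.100 W/m·K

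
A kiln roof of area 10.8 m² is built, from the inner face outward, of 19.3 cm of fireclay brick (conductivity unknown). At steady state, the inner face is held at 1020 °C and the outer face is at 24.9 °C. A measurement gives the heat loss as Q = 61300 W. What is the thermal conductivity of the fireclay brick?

k = 1.10 W/m·K

ΣR = ΔT/Q = |1020 − 24.9|/61300 = 0.01623 K/W
L/(kA) = 0.01623 ⇒ k = 0.193/(0.01623·10.8) = 1.10 W/m·K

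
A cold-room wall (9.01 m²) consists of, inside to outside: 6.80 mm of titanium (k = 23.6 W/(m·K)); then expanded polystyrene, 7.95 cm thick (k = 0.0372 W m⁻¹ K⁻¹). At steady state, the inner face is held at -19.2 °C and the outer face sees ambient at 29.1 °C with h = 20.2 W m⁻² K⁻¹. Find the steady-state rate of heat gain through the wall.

Q = 199 W

Resistance network (inner→outer):
  R_titanium = L/(kA) = 0.00680/(23.6·9.01) = 3.198×10^-5 K/W
  R_expanded polystyrene = L/(kA) = 0.0795/(0.0372·9.01) = 0.2372 K/W
  R_conv,out = 1/(hA) = 1/(20.2·9.01) = 0.005494 K/W
ΣR = 3.198×10^-5 + 0.2372 + 0.005494 = 0.2427 K/W
Q = ΔT/ΣR = (-19.2 °C − 29.1 °C)/0.2427 = -199 W
(Negative Q ⇒ heat flows inward; heat gain = 199 W.)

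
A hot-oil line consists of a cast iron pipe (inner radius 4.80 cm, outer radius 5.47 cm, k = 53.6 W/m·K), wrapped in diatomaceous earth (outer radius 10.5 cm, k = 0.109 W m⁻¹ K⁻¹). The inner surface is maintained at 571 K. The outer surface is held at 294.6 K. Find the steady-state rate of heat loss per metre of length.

Q' = 290 W/m

Resistance network (inner→outer):
  R'_cast iron = ln(0.0547/0.0480)/(2πk) = 0.1307/(2π·53.6) = 3.880×10^-4 m·K/W
  R'_diatomaceous earth = ln(0.105/0.0547)/(2πk) = 0.6521/(2π·0.109) = 0.9522 m·K/W
ΣR = 3.880×10^-4 + 0.9522 = 0.9526 m·K/W
Q' = ΔT/ΣR = (571 K − 294.6 K)/0.9526 = 290 W/m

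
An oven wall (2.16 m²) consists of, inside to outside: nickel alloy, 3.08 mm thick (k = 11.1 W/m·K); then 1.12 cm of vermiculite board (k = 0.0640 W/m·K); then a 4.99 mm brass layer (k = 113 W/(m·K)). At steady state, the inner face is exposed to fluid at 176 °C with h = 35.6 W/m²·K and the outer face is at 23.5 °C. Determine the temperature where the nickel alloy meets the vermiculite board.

Resistance network (inner→outer):
  R_conv,in = 1/(hA) = 1/(35.6·2.16) = 0.01300 K/W
  R_nickel alloy = L/(kA) = 0.00308/(11.1·2.16) = 1.285×10^-4 K/W
  R_vermiculite board = L/(kA) = 0.0112/(0.0640·2.16) = 0.08102 K/W
  R_brass = L/(kA) = 0.00499/(113·2.16) = 2.044×10^-5 K/W
ΣR = 0.01300 + 1.285×10^-4 + 0.08102 + 2.044×10^-5 = 0.09417 K/W
Q = ΔT/ΣR = (176 °C − 23.5 °C)/0.09417 = 1619 W
From the inner boundary to the nickel alloy/vermiculite board interface, ΣR_partial = 0.01313 K/W.
T_interface = T_in − Q·ΣR_partial = 176 °C − (1619)(0.01313) = 155 °C

T = 155 °C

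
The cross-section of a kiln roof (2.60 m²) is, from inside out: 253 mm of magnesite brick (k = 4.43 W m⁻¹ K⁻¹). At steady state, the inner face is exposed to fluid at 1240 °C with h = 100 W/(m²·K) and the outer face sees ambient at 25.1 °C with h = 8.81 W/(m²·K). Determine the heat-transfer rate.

Treat each layer as a resistance in series:
  R_conv,in = 1/(hA) = 1/(100·2.60) = 0.003846 K/W
  R_magnesite brick = L/(kA) = 0.253/(4.43·2.60) = 0.02197 K/W
  R_conv,out = 1/(hA) = 1/(8.81·2.60) = 0.04366 K/W
ΣR = 0.003846 + 0.02197 + 0.04366 = 0.06948 K/W
Q = ΔT/ΣR = (1240 °C − 25.1 °C)/0.06948 = 17500 W

Q = 17.5 kW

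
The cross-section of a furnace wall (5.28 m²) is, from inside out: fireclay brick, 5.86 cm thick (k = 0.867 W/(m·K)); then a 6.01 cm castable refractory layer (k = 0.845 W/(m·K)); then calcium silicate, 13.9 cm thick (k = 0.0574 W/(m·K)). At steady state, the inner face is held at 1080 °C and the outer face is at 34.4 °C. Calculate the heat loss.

Q = 2.16 kW

Series thermal resistances, inner to outer:
  R_fireclay brick = L/(kA) = 0.0586/(0.867·5.28) = 0.01280 K/W
  R_castable refractory = L/(kA) = 0.0601/(0.845·5.28) = 0.01347 K/W
  R_calcium silicate = L/(kA) = 0.139/(0.0574·5.28) = 0.4586 K/W
ΣR = 0.01280 + 0.01347 + 0.4586 = 0.4849 K/W
Q = ΔT/ΣR = (1080 °C − 34.4 °C)/0.4849 = 2160 W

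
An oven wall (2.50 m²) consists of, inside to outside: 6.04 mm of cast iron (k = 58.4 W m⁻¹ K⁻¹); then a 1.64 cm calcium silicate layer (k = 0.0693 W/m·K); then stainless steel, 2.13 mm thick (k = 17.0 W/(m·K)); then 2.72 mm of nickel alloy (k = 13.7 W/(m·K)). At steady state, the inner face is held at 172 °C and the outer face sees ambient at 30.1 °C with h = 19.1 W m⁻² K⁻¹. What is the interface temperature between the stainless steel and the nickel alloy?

Series thermal resistances, inner to outer:
  R_cast iron = L/(kA) = 0.00604/(58.4·2.50) = 4.137×10^-5 K/W
  R_calcium silicate = L/(kA) = 0.0164/(0.0693·2.50) = 0.09466 K/W
  R_stainless steel = L/(kA) = 0.00213/(17.0·2.50) = 5.012×10^-5 K/W
  R_nickel alloy = L/(kA) = 0.00272/(13.7·2.50) = 7.942×10^-5 K/W
  R_conv,out = 1/(hA) = 1/(19.1·2.50) = 0.02094 K/W
ΣR = 4.137×10^-5 + 0.09466 + 5.012×10^-5 + 7.942×10^-5 + 0.02094 = 0.1158 K/W
Q = ΔT/ΣR = (172 °C − 30.1 °C)/0.1158 = 1225 W
From the inner boundary to the stainless steel/nickel alloy interface, ΣR_partial = 0.09475 K/W.
T_interface = T_in − Q·ΣR_partial = 172 °C − (1225)(0.09475) = 55.9 °C

T = 55.9 °C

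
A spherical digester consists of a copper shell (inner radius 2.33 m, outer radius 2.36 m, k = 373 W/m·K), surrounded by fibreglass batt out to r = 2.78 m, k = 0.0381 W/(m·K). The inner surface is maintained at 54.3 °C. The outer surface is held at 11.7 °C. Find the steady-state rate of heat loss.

Series thermal resistances, inner to outer:
  R_copper = (1/2.33 − 1/2.36)/(4πk) = 0.005456/(4π·373) = 1.164×10^-6 K/W
  R_fibreglass batt = (1/2.36 − 1/2.78)/(4πk) = 0.06402/(4π·0.0381) = 0.1337 K/W
ΣR = 1.164×10^-6 + 0.1337 = 0.1337 K/W
Q = ΔT/ΣR = (54.3 °C − 11.7 °C)/0.1337 = 319 W

Q = 319 W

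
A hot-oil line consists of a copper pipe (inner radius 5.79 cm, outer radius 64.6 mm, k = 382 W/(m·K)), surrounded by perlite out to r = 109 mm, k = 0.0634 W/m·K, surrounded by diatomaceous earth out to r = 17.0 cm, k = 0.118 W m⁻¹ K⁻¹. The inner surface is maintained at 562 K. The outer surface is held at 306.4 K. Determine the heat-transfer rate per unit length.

Q' = 134 W/m

Series thermal resistances, inner to outer:
  R'_copper = ln(0.0646/0.0579)/(2πk) = 0.1095/(2π·382) = 4.562×10^-5 m·K/W
  R'_perlite = ln(0.109/0.0646)/(2πk) = 0.5231/(2π·0.0634) = 1.313 m·K/W
  R'_diatomaceous earth = ln(0.170/0.109)/(2πk) = 0.4445/(2π·0.118) = 0.5995 m·K/W
ΣR = 4.562×10^-5 + 1.313 + 0.5995 = 1.913 m·K/W
Q' = ΔT/ΣR = (562 K − 306.4 K)/1.913 = 134 W/m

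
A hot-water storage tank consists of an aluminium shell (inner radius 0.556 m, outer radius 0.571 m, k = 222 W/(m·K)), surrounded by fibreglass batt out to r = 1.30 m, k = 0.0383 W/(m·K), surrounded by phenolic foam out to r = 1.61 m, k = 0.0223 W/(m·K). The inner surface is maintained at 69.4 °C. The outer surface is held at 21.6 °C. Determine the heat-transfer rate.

Series thermal resistances, inner to outer:
  R_aluminium = (1/0.556 − 1/0.571)/(4πk) = 0.04725/(4π·222) = 1.694×10^-5 K/W
  R_fibreglass batt = (1/0.571 − 1/1.30)/(4πk) = 0.9821/(4π·0.0383) = 2.041 K/W
  R_phenolic foam = (1/1.30 − 1/1.61)/(4πk) = 0.1481/(4π·0.0223) = 0.5285 K/W
ΣR = 1.694×10^-5 + 2.041 + 0.5285 = 2.570 K/W
Q = ΔT/ΣR = (69.4 °C − 21.6 °C)/2.570 = 18.6 W

Q = 18.6 W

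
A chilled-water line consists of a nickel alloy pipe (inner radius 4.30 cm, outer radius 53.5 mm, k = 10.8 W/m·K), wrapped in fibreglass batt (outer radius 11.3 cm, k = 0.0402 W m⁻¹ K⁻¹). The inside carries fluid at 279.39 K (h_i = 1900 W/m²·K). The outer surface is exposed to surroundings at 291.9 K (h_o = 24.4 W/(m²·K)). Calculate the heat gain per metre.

Q' = 4.14 W/m

Series thermal resistances, inner to outer:
  R'_conv,in = 1/(2πr h) = 1/(2π·0.0430·1900) = 0.001948 m·K/W
  R'_nickel alloy = ln(0.0535/0.0430)/(2πk) = 0.2185/(2π·10.8) = 0.003220 m·K/W
  R'_fibreglass batt = ln(0.113/0.0535)/(2πk) = 0.7477/(2π·0.0402) = 2.960 m·K/W
  R'_conv,out = 1/(2πr h) = 1/(2π·0.113·24.4) = 0.05772 m·K/W
ΣR = 0.001948 + 0.003220 + 2.960 + 0.05772 = 3.023 m·K/W
Q' = ΔT/ΣR = (279.39 K − 291.9 K)/3.023 = -4.14 W/m
(Negative Q' ⇒ heat flows inward; heat gain = 4.14 W/m.)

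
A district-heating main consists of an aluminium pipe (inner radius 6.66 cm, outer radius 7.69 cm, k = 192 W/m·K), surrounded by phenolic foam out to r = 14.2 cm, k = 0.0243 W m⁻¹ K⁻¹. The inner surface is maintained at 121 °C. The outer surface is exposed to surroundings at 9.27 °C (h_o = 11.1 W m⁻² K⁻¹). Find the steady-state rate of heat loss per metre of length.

Series thermal resistances, inner to outer:
  R'_aluminium = ln(0.0769/0.0666)/(2πk) = 0.1438/(2π·192) = 1.192×10^-4 m·K/W
  R'_phenolic foam = ln(0.142/0.0769)/(2πk) = 0.6133/(2π·0.0243) = 4.017 m·K/W
  R'_conv,out = 1/(2πr h) = 1/(2π·0.142·11.1) = 0.1010 m·K/W
ΣR = 1.192×10^-4 + 4.017 + 0.1010 = 4.118 m·K/W
Q' = ΔT/ΣR = (121 °C − 9.27 °C)/4.118 = 27.1 W/m

Q' = 27.1 W/m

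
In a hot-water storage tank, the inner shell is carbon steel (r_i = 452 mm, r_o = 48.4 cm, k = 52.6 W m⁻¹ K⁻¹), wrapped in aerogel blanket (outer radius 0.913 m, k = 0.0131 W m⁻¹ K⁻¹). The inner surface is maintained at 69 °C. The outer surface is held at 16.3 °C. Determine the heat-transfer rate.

Treat each layer as a resistance in series:
  R_carbon steel = (1/0.452 − 1/0.484)/(4πk) = 0.1463/(4π·52.6) = 2.213×10^-4 K/W
  R_aerogel blanket = (1/0.484 − 1/0.913)/(4πk) = 0.9708/(4π·0.0131) = 5.897 K/W
ΣR = 2.213×10^-4 + 5.897 = 5.897 K/W
Q = ΔT/ΣR = (69 °C − 16.3 °C)/5.897 = 8.94 W

Q = 8.94 W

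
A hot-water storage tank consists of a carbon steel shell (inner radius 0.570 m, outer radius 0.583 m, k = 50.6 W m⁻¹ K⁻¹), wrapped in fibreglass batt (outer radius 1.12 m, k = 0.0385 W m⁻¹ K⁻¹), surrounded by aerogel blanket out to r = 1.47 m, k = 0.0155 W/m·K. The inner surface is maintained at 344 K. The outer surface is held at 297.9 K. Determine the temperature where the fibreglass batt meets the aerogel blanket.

Treat each layer as a resistance in series:
  R_carbon steel = (1/0.570 − 1/0.583)/(4πk) = 0.03912/(4π·50.6) = 6.152×10^-5 K/W
  R_fibreglass batt = (1/0.583 − 1/1.12)/(4πk) = 0.8224/(4π·0.0385) = 1.700 K/W
  R_aerogel blanket = (1/1.12 − 1/1.47)/(4πk) = 0.2126/(4π·0.0155) = 1.091 K/W
ΣR = 6.152×10^-5 + 1.700 + 1.091 = 2.791 K/W
Q = ΔT/ΣR = (344 K − 297.9 K)/2.791 = 16.52 W
From the inner boundary to the fibreglass batt/aerogel blanket interface, ΣR_partial = 1.700 K/W.
T_interface = T_in − Q·ΣR_partial = 344 K − (16.52)(1.700) = 315.9 K

T = 315.9 K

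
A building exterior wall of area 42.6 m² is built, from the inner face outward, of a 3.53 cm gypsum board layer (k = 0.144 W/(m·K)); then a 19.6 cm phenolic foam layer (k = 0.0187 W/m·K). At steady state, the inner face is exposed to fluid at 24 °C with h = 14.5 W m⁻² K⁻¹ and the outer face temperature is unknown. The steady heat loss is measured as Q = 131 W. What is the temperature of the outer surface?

Sum the resistances:
  R_conv,in = 1/(hA) = 1/(14.5·42.6) = 0.001619 K/W
  R_gypsum board = L/(kA) = 0.0353/(0.144·42.6) = 0.005754 K/W
  R_phenolic foam = L/(kA) = 0.196/(0.0187·42.6) = 0.2460 K/W
ΣR = 0.2534 K/W
ΔT = Q·ΣR = 131 × 0.2534 = 33.20 K
Heat flows outward, so T_out = T_in − ΔT = 24 − 33.20 = -9.20 °C

T_out = -9.20 °C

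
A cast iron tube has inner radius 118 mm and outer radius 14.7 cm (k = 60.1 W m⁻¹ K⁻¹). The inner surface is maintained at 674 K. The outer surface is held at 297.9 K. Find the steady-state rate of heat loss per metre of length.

Q' = 646 kW/m

Q' = 2πk·ΔT/ln(r₂/r₁) = 2π × 60.1 × 376.1 / ln(0.147/0.118) = 6.46×10^5 W/m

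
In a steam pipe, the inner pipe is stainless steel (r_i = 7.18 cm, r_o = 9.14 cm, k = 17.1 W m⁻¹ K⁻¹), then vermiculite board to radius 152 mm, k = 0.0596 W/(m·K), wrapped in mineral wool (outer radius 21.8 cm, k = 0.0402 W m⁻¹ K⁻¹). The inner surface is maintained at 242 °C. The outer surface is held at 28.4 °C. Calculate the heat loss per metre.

Treat each layer as a resistance in series:
  R'_stainless steel = ln(0.0914/0.0718)/(2πk) = 0.2414/(2π·17.1) = 0.002246 m·K/W
  R'_vermiculite board = ln(0.152/0.0914)/(2πk) = 0.5086/(2π·0.0596) = 1.358 m·K/W
  R'_mineral wool = ln(0.218/0.152)/(2πk) = 0.3606/(2π·0.0402) = 1.428 m·K/W
ΣR = 0.002246 + 1.358 + 1.428 = 2.788 m·K/W
Q' = ΔT/ΣR = (242 °C − 28.4 °C)/2.788 = 76.6 W/m

Q' = 76.6 W/m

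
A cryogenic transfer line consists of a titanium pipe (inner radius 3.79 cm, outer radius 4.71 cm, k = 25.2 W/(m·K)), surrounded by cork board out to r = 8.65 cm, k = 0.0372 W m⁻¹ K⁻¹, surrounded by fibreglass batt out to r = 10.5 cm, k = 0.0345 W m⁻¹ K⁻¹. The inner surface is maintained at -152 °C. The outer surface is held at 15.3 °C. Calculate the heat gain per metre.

Resistance network (inner→outer):
  R'_titanium = ln(0.0471/0.0379)/(2πk) = 0.2173/(2π·25.2) = 0.001373 m·K/W
  R'_cork board = ln(0.0865/0.0471)/(2πk) = 0.6079/(2π·0.0372) = 2.601 m·K/W
  R'_fibreglass batt = ln(0.105/0.0865)/(2πk) = 0.1938/(2π·0.0345) = 0.8941 m·K/W
ΣR = 0.001373 + 2.601 + 0.8941 = 3.496 m·K/W
Q' = ΔT/ΣR = (-152 °C − 15.3 °C)/3.496 = -47.9 W/m
(Negative Q' ⇒ heat flows inward; heat gain = 47.9 W/m.)

Q' = 47.9 W/m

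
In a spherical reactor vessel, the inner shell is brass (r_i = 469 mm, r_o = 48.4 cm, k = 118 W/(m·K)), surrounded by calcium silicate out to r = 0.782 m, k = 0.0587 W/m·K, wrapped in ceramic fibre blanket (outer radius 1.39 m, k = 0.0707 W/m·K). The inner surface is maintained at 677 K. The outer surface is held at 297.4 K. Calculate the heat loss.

Q = 224 W

Series thermal resistances, inner to outer:
  R_brass = (1/0.469 − 1/0.484)/(4πk) = 0.06608/(4π·118) = 4.456×10^-5 K/W
  R_calcium silicate = (1/0.484 − 1/0.782)/(4πk) = 0.7873/(4π·0.0587) = 1.067 K/W
  R_ceramic fibre blanket = (1/0.782 − 1/1.39)/(4πk) = 0.5593/(4π·0.0707) = 0.6296 K/W
ΣR = 4.456×10^-5 + 1.067 + 0.6296 = 1.697 K/W
Q = ΔT/ΣR = (677 K − 297.4 K)/1.697 = 224 W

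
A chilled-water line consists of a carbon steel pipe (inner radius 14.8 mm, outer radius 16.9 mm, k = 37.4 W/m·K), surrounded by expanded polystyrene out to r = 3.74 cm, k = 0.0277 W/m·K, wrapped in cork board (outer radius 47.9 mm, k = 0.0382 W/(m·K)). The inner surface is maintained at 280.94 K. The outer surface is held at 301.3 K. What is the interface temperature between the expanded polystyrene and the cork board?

T = 297.5 K

Resistance network (inner→outer):
  R'_carbon steel = ln(0.0169/0.0148)/(2πk) = 0.1327/(2π·37.4) = 5.646×10^-4 m·K/W
  R'_expanded polystyrene = ln(0.0374/0.0169)/(2πk) = 0.7944/(2π·0.0277) = 4.564 m·K/W
  R'_cork board = ln(0.0479/0.0374)/(2πk) = 0.2474/(2π·0.0382) = 1.031 m·K/W
ΣR = 5.646×10^-4 + 4.564 + 1.031 = 5.596 m·K/W
Q' = ΔT/ΣR = (280.94 K − 301.3 K)/5.596 = -3.638 W/m
From the inner boundary to the expanded polystyrene/cork board interface, ΣR_partial = 4.565 m·K/W.
T_interface = T_in − Q'·ΣR_partial = 280.94 K − (-3.638)(4.565) = 297.5 K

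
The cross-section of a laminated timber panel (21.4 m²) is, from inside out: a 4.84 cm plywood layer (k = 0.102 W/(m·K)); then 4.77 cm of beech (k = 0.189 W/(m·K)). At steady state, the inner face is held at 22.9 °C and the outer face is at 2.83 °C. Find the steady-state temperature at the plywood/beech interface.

T = 9.80 °C

Series thermal resistances, inner to outer:
  R_plywood = L/(kA) = 0.0484/(0.102·21.4) = 0.02217 K/W
  R_beech = L/(kA) = 0.0477/(0.189·21.4) = 0.01179 K/W
ΣR = 0.02217 + 0.01179 = 0.03396 K/W
Q = ΔT/ΣR = (22.9 °C − 2.83 °C)/0.03396 = 591.0 W
From the inner boundary to the plywood/beech interface, ΣR_partial = 0.02217 K/W.
T_interface = T_in − Q·ΣR_partial = 22.9 °C − (591.0)(0.02217) = 9.80 °C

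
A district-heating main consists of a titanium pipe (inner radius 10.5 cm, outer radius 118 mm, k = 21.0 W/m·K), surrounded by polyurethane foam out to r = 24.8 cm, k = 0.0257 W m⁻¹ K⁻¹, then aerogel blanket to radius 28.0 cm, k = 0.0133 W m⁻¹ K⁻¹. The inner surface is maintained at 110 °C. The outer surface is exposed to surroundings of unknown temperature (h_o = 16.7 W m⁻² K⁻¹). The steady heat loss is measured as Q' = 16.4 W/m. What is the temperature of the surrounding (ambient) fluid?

Sum the resistances:
  R'_titanium = ln(0.118/0.105)/(2πk) = 0.1167/(2π·21.0) = 8.846×10^-4 m·K/W
  R'_polyurethane foam = ln(0.248/0.118)/(2πk) = 0.7427/(2π·0.0257) = 4.600 m·K/W
  R'_aerogel blanket = ln(0.280/0.248)/(2πk) = 0.1214/(2π·0.0133) = 1.452 m·K/W
  R'_conv,out = 1/(2πr h) = 1/(2π·0.280·16.7) = 0.03404 m·K/W
ΣR = 6.087 m·K/W
ΔT = Q'·ΣR = 16.4 × 6.087 = 99.83 K
Heat flows outward, so T_out = T_in − ΔT = 110 − 99.83 = 10.2 °C

T_out = 10.2 °C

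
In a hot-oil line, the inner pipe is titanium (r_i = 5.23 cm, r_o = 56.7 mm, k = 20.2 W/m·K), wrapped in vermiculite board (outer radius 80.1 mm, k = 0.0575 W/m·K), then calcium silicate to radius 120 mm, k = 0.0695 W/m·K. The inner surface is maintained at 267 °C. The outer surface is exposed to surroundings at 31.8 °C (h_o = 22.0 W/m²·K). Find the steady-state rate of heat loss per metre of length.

Resistance network (inner→outer):
  R'_titanium = ln(0.0567/0.0523)/(2πk) = 0.08078/(2π·20.2) = 6.364×10^-4 m·K/W
  R'_vermiculite board = ln(0.0801/0.0567)/(2πk) = 0.3455/(2π·0.0575) = 0.9563 m·K/W
  R'_calcium silicate = ln(0.120/0.0801)/(2πk) = 0.4042/(2π·0.0695) = 0.9257 m·K/W
  R'_conv,out = 1/(2πr h) = 1/(2π·0.120·22.0) = 0.06029 m·K/W
ΣR = 6.364×10^-4 + 0.9563 + 0.9257 + 0.06029 = 1.943 m·K/W
Q' = ΔT/ΣR = (267 °C − 31.8 °C)/1.943 = 121 W/m

Q' = 121 W/m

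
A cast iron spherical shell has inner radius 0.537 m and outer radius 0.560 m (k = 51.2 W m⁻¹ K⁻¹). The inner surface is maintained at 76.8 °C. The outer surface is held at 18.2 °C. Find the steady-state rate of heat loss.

Q = 4πk·ΔT/(1/r₁ − 1/r₂) = 4π × 51.2 × 58.6 / (1/0.537 − 1/0.560) = 4.93×10^5 W

Q = 493 kW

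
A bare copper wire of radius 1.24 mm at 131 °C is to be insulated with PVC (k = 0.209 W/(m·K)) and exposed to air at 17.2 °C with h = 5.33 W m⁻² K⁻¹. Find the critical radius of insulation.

For a cylinder, r_cr = k_ins/h = 0.209/5.33 = 0.0392 m = 3.92 cm

r_cr = 3.92 cm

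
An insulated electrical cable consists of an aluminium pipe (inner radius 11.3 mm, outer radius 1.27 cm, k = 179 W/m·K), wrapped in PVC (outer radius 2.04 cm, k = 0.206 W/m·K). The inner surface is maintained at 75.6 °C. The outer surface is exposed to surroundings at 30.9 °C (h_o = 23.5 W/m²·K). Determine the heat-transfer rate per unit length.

Q' = 64.0 W/m

Resistance network (inner→outer):
  R'_aluminium = ln(0.0127/0.0113)/(2πk) = 0.1168/(2π·179) = 1.039×10^-4 m·K/W
  R'_PVC = ln(0.0204/0.0127)/(2πk) = 0.4739/(2π·0.206) = 0.3662 m·K/W
  R'_conv,out = 1/(2πr h) = 1/(2π·0.0204·23.5) = 0.3320 m·K/W
ΣR = 1.039×10^-4 + 0.3662 + 0.3320 = 0.6983 m·K/W
Q' = ΔT/ΣR = (75.6 °C − 30.9 °C)/0.6983 = 64.0 W/m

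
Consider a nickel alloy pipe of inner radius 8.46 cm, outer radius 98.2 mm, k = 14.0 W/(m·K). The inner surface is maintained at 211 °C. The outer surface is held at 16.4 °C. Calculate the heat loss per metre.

Q' = 2πk·ΔT/ln(r₂/r₁) = 2π × 14.0 × 194.6 / ln(0.0982/0.0846) = 1.15×10^5 W/m

Q' = 1.15×10^5 W/m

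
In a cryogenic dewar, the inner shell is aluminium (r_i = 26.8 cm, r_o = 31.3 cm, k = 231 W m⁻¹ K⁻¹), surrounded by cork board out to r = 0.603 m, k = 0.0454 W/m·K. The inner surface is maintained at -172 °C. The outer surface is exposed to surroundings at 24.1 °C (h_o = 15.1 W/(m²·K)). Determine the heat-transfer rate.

Resistance network (inner→outer):
  R_aluminium = (1/0.268 − 1/0.313)/(4πk) = 0.5365/(4π·231) = 1.848×10^-4 K/W
  R_cork board = (1/0.313 − 1/0.603)/(4πk) = 1.537/(4π·0.0454) = 2.693 K/W
  R_conv,out = 1/(4πr²h) = 1/(4π·0.603²·15.1) = 0.01449 K/W
ΣR = 1.848×10^-4 + 2.693 + 0.01449 = 2.708 K/W
Q = ΔT/ΣR = (-172 °C − 24.1 °C)/2.708 = -72.4 W
(Negative Q ⇒ heat flows inward; heat gain = 72.4 W.)

Q = 72.4 W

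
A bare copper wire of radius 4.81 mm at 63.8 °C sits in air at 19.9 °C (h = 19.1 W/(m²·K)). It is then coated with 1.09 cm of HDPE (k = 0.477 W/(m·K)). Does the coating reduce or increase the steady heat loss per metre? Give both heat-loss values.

increases: 25.3 → 47.4 W/m

Critical radius for a cylinder: r_cr = k/h = 0.0250 m = 2.50 cm.
Outer radius after coating: r₂ = 0.00481 + 0.0109 = 0.01571 m.
Since r₁ < r_cr and r₂ ≤ r_cr, the coating moves toward the maximum at r_cr — heat loss rises.
Bare: R = 1/(2πr₁h) = 1.732 m·K/W; Q = 43.9/1.732 = 25.3 W/m.
Coated: R = R_cond + R_conv = 0.9253 m·K/W; Q = 43.9/0.9253 = 47.4 W/m.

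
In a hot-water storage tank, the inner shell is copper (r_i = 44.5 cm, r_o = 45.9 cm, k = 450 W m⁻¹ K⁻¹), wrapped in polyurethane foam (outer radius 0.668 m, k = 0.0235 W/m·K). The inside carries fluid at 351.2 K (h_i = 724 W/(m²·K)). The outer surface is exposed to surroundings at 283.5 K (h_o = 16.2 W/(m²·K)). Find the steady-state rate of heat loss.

Q = 29.2 W

Treat each layer as a resistance in series:
  R_conv,in = 1/(4πr²h) = 1/(4π·0.445²·724) = 5.550×10^-4 K/W
  R_copper = (1/0.445 − 1/0.459)/(4πk) = 0.06854/(4π·450) = 1.212×10^-5 K/W
  R_polyurethane foam = (1/0.459 − 1/0.668)/(4πk) = 0.6816/(4π·0.0235) = 2.308 K/W
  R_conv,out = 1/(4πr²h) = 1/(4π·0.668²·16.2) = 0.01101 K/W
ΣR = 5.550×10^-4 + 1.212×10^-5 + 2.308 + 0.01101 = 2.320 K/W
Q = ΔT/ΣR = (351.2 K − 283.5 K)/2.320 = 29.2 W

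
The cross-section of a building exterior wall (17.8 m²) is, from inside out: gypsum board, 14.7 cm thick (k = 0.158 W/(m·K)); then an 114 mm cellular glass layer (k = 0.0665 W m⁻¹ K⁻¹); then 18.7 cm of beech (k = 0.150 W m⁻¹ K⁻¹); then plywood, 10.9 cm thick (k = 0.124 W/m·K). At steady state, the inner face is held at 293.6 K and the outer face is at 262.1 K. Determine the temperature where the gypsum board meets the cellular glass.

T = 287.5 K

Resistance network (inner→outer):
  R_gypsum board = L/(kA) = 0.147/(0.158·17.8) = 0.05227 K/W
  R_cellular glass = L/(kA) = 0.114/(0.0665·17.8) = 0.09631 K/W
  R_beech = L/(kA) = 0.187/(0.150·17.8) = 0.07004 K/W
  R_plywood = L/(kA) = 0.109/(0.124·17.8) = 0.04938 K/W
ΣR = 0.05227 + 0.09631 + 0.07004 + 0.04938 = 0.2680 K/W
Q = ΔT/ΣR = (293.6 K − 262.1 K)/0.2680 = 117.5 W
From the inner boundary to the gypsum board/cellular glass interface, ΣR_partial = 0.05227 K/W.
T_interface = T_in − Q·ΣR_partial = 293.6 K − (117.5)(0.05227) = 287.5 K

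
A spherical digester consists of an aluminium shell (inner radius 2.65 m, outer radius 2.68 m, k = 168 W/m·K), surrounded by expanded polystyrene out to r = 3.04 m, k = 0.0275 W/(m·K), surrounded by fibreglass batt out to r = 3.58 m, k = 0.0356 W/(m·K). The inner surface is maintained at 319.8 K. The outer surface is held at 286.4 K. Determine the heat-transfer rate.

Q = 140 W

Resistance network (inner→outer):
  R_aluminium = (1/2.65 − 1/2.68)/(4πk) = 0.004224/(4π·168) = 2.001×10^-6 K/W
  R_expanded polystyrene = (1/2.68 − 1/3.04)/(4πk) = 0.04419/(4π·0.0275) = 0.1279 K/W
  R_fibreglass batt = (1/3.04 − 1/3.58)/(4πk) = 0.04962/(4π·0.0356) = 0.1109 K/W
ΣR = 2.001×10^-6 + 0.1279 + 0.1109 = 0.2388 K/W
Q = ΔT/ΣR = (319.8 K − 286.4 K)/0.2388 = 140 W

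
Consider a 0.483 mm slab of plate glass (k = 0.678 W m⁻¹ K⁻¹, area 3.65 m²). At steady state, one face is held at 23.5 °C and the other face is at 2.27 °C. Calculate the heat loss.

Q = 109 kW

Q = kA·ΔT/L = 0.678 × 3.65 × |23.5 °C − 2.27 °C| / 4.83×10^-4 = 1.09×10^5 W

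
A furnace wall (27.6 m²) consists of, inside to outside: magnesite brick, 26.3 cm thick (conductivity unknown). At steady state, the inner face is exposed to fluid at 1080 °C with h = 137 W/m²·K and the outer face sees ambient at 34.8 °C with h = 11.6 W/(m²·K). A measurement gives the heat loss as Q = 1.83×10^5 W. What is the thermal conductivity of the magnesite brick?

ΣR = ΔT/Q = |1080 − 34.8|/1.83×10^5 = 0.005711 K/W
Known resistances:
  R_conv,in = 1/(hA) = 1/(137·27.6) = 2.645×10^-4 K/W
  R_conv,out = 1/(hA) = 1/(11.6·27.6) = 0.003123 K/W
R_magnesite brick = ΣR − ΣR_known = 0.005711 − 0.003387 = 0.002324 K/W
L/(kA) = 0.002324 ⇒ k = 0.263/(0.002324·27.6) = 4.10 W/m·K

k = 4.10 W/m·K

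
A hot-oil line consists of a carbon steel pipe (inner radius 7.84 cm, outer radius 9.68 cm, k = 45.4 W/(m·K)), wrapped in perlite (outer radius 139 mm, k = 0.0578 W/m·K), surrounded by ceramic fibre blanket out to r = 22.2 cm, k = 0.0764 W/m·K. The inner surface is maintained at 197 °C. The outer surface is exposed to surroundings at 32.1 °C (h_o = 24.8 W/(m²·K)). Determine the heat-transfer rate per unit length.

Q' = 82.4 W/m

Series thermal resistances, inner to outer:
  R'_carbon steel = ln(0.0968/0.0784)/(2πk) = 0.2108/(2π·45.4) = 7.391×10^-4 m·K/W
  R'_perlite = ln(0.139/0.0968)/(2πk) = 0.3618/(2π·0.0578) = 0.9963 m·K/W
  R'_ceramic fibre blanket = ln(0.222/0.139)/(2πk) = 0.4682/(2π·0.0764) = 0.9754 m·K/W
  R'_conv,out = 1/(2πr h) = 1/(2π·0.222·24.8) = 0.02891 m·K/W
ΣR = 7.391×10^-4 + 0.9963 + 0.9754 + 0.02891 = 2.001 m·K/W
Q' = ΔT/ΣR = (197 °C − 32.1 °C)/2.001 = 82.4 W/m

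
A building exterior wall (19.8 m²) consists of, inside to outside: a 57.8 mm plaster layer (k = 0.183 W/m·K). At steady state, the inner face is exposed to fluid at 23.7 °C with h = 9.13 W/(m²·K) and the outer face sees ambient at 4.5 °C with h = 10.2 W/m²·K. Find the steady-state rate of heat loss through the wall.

Treat each layer as a resistance in series:
  R_conv,in = 1/(hA) = 1/(9.13·19.8) = 0.005532 K/W
  R_plaster = L/(kA) = 0.0578/(0.183·19.8) = 0.01595 K/W
  R_conv,out = 1/(hA) = 1/(10.2·19.8) = 0.004951 K/W
ΣR = 0.005532 + 0.01595 + 0.004951 = 0.02643 K/W
Q = ΔT/ΣR = (23.7 °C − 4.5 °C)/0.02643 = 726 W

Q = 726 W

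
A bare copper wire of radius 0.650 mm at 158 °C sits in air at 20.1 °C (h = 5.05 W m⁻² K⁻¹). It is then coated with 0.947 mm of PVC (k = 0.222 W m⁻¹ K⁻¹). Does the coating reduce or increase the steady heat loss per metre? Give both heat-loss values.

increases: 2.84 → 6.77 W/m

Critical radius for a cylinder: r_cr = k/h = 0.0440 m = 4.40 cm.
Outer radius after coating: r₂ = 6.50×10^-4 + 9.47×10^-4 = 0.001597 m.
Since r₁ < r_cr and r₂ ≤ r_cr, the coating moves toward the maximum at r_cr — heat loss rises.
Bare: R = 1/(2πr₁h) = 48.49 m·K/W; Q = 137.9/48.49 = 2.84 W/m.
Coated: R = R_cond + R_conv = 20.38 m·K/W; Q = 137.9/20.38 = 6.77 W/m.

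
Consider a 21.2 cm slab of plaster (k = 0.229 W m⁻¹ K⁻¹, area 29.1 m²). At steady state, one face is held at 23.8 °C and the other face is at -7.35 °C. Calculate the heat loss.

Q = 979 W

Q = kA·ΔT/L = 0.229 × 29.1 × |23.8 °C − -7.35 °C| / 0.212 = 979 W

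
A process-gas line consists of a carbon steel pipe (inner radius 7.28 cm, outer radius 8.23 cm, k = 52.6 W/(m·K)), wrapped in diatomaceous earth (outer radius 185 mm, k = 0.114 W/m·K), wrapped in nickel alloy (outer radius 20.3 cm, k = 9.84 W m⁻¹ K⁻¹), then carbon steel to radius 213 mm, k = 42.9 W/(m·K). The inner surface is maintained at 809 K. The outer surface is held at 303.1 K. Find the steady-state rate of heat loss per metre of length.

Q' = 447 W/m

Series thermal resistances, inner to outer:
  R'_carbon steel = ln(0.0823/0.0728)/(2πk) = 0.1227/(2π·52.6) = 3.711×10^-4 m·K/W
  R'_diatomaceous earth = ln(0.185/0.0823)/(2πk) = 0.8100/(2π·0.114) = 1.131 m·K/W
  R'_nickel alloy = ln(0.203/0.185)/(2πk) = 0.09285/(2π·9.84) = 0.001502 m·K/W
  R'_carbon steel = ln(0.213/0.203)/(2πk) = 0.04809/(2π·42.9) = 1.784×10^-4 m·K/W
ΣR = 3.711×10^-4 + 1.131 + 0.001502 + 1.784×10^-4 = 1.133 m·K/W
Q' = ΔT/ΣR = (809 K − 303.1 K)/1.133 = 447 W/m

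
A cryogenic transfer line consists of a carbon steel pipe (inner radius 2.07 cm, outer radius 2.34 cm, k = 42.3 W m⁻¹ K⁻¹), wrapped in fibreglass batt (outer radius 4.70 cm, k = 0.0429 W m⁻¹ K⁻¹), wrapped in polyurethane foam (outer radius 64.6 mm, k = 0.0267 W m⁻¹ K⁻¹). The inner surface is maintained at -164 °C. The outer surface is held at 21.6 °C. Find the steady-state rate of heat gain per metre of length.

Series thermal resistances, inner to outer:
  R'_carbon steel = ln(0.0234/0.0207)/(2πk) = 0.1226/(2π·42.3) = 4.613×10^-4 m·K/W
  R'_fibreglass batt = ln(0.0470/0.0234)/(2πk) = 0.6974/(2π·0.0429) = 2.587 m·K/W
  R'_polyurethane foam = ln(0.0646/0.0470)/(2πk) = 0.3181/(2π·0.0267) = 1.896 m·K/W
ΣR = 4.613×10^-4 + 2.587 + 1.896 = 4.483 m·K/W
Q' = ΔT/ΣR = (-164 °C − 21.6 °C)/4.483 = -41.4 W/m
(Negative Q' ⇒ heat flows inward; heat gain = 41.4 W/m.)

Q' = 41.4 W/m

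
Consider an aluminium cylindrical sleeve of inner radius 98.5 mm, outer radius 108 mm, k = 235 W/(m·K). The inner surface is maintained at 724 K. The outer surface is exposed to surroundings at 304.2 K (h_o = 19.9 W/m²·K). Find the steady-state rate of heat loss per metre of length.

Series thermal resistances, inner to outer:
  R'_aluminium = ln(0.108/0.0985)/(2πk) = 0.09207/(2π·235) = 6.236×10^-5 m·K/W
  R'_conv,out = 1/(2πr h) = 1/(2π·0.108·19.9) = 0.07405 m·K/W
ΣR = 6.236×10^-5 + 0.07405 = 0.07411 m·K/W
Q' = ΔT/ΣR = (724 K − 304.2 K)/0.07411 = 5660 W/m

Q' = 5660 W/m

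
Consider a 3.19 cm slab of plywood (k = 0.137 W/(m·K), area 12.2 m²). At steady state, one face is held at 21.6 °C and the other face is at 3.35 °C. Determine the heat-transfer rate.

Q = kA·ΔT/L = 0.137 × 12.2 × |21.6 °C − 3.35 °C| / 0.0319 = 956 W

Q = 956 W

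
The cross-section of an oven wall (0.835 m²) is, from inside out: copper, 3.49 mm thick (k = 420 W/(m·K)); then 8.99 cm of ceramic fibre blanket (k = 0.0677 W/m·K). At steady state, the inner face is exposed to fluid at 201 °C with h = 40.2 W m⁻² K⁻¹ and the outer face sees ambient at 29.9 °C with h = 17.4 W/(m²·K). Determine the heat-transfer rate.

Q = 101 W

Treat each layer as a resistance in series:
  R_conv,in = 1/(hA) = 1/(40.2·0.835) = 0.02979 K/W
  R_copper = L/(kA) = 0.00349/(420·0.835) = 9.952×10^-6 K/W
  R_ceramic fibre blanket = L/(kA) = 0.0899/(0.0677·0.835) = 1.590 K/W
  R_conv,out = 1/(hA) = 1/(17.4·0.835) = 0.06883 K/W
ΣR = 0.02979 + 9.952×10^-6 + 1.590 + 0.06883 = 1.689 K/W
Q = ΔT/ΣR = (201 °C − 29.9 °C)/1.689 = 101 W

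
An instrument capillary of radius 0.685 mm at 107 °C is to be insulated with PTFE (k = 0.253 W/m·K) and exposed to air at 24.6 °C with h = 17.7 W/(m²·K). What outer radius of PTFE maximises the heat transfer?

r_cr = 1.43 cm

For a cylinder, r_cr = k_ins/h = 0.253/17.7 = 0.0143 m = 1.43 cm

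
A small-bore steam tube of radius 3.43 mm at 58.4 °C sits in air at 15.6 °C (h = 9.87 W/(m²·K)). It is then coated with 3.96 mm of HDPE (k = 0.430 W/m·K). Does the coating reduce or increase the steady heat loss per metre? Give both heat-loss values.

Critical radius for a cylinder: r_cr = k/h = 0.0436 m = 4.36 cm.
Outer radius after coating: r₂ = 0.00343 + 0.00396 = 0.00739 m.
Since r₁ < r_cr and r₂ ≤ r_cr, the coating moves toward the maximum at r_cr — heat loss rises.
Bare: R = 1/(2πr₁h) = 4.701 m·K/W; Q = 42.8/4.701 = 9.10 W/m.
Coated: R = R_cond + R_conv = 2.466 m·K/W; Q = 42.8/2.466 = 17.4 W/m.

increases: 9.10 → 17.4 W/m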